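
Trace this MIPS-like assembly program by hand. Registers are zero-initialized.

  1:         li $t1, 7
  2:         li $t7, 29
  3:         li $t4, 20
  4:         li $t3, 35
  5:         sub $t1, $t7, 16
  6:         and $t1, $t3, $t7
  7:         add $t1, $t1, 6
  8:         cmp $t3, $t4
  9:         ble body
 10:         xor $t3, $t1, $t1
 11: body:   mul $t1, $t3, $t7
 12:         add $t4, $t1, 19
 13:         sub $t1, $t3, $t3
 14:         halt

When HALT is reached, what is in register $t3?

0

li $t1, 7 → $t1=7
li $t7, 29 → $t7=29
li $t4, 20 → $t4=20
li $t3, 35 → $t3=35
sub $t1, $t7, 16 → $t1=29-16=13
and $t1, $t3, $t7 → $t1=35&29=1
add $t1, $t1, 6 → $t1=1+6=7
cmp $t3, $t4  (cmp 35,20)
ble body: not taken
xor $t3, $t1, $t1 → $t3=7^7=0
mul $t1, $t3, $t7 → $t1=0*29=0
add $t4, $t1, 19 → $t4=0+19=19
sub $t1, $t3, $t3 → $t1=0-0=0
halt.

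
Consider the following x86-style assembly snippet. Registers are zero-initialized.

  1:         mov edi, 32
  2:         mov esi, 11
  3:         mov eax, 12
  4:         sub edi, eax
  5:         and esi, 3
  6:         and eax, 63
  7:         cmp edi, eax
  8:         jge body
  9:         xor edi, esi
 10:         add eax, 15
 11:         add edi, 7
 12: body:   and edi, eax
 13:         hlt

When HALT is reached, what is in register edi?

after mov edi, 32: edi=32
after mov esi, 11: esi=11
after mov eax, 12: eax=12
after sub edi, eax: edi=32-12=20
after and esi, 3: esi=11&3=3
after and eax, 63: eax=12&63=12
cmp edi, eax  (cmp 20,12)
jge body: taken
after and edi, eax: edi=20&12=4
halt.

4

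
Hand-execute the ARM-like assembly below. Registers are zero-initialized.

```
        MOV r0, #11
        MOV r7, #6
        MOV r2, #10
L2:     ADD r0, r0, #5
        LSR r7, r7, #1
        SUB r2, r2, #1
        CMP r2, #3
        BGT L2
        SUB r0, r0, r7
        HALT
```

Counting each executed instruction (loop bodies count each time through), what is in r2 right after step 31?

4

MOV r0, #11 → r0=11
MOV r7, #6 → r7=6
MOV r2, #10 → r2=10
ADD r0, r0, #5 → r0=11+5=16
LSR r7, r7, #1 → r7=6>>1=3
SUB r2, r2, #1 → r2=10-1=9
CMP r2, #3  (cmp 9,3)
BGT L2: taken
ADD r0, r0, #5 → r0=16+5=21
LSR r7, r7, #1 → r7=3>>1=1
SUB r2, r2, #1 → r2=9-1=8
CMP r2, #3  (cmp 8,3)
BGT L2: taken
ADD r0, r0, #5 → r0=21+5=26
LSR r7, r7, #1 → r7=1>>1=0
SUB r2, r2, #1 → r2=8-1=7
CMP r2, #3  (cmp 7,3)
BGT L2: taken
ADD r0, r0, #5 → r0=26+5=31
LSR r7, r7, #1 → r7=0>>1=0
SUB r2, r2, #1 → r2=7-1=6
CMP r2, #3  (cmp 6,3)
BGT L2: taken
ADD r0, r0, #5 → r0=31+5=36
LSR r7, r7, #1 → r7=0>>1=0
SUB r2, r2, #1 → r2=6-1=5
CMP r2, #3  (cmp 5,3)
BGT L2: taken
ADD r0, r0, #5 → r0=36+5=41
LSR r7, r7, #1 → r7=0>>1=0
SUB r2, r2, #1 → r2=5-1=4
After step 31: r2 = 4.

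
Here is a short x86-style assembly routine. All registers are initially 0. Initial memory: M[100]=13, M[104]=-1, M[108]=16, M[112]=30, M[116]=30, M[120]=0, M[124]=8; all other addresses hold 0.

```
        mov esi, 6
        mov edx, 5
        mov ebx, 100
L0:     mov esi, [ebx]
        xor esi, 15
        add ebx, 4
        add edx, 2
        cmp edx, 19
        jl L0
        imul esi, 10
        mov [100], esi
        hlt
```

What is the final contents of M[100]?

mov esi, 6 → esi=6
mov edx, 5 → edx=5
mov ebx, 100 → ebx=100
mov esi, [ebx] → esi=M[100]=13
xor esi, 15 → esi=13^15=2
add ebx, 4 → ebx=100+4=104
add edx, 2 → edx=5+2=7
cmp edx, 19  (cmp 7,19)
jl L0: taken
mov esi, [ebx] → esi=M[104]=-1
xor esi, 15 → esi=(-1)^15=-16
add ebx, 4 → ebx=104+4=108
add edx, 2 → edx=7+2=9
cmp edx, 19  (cmp 9,19)
jl L0: taken
mov esi, [ebx] → esi=M[108]=16
xor esi, 15 → esi=16^15=31
add ebx, 4 → ebx=108+4=112
add edx, 2 → edx=9+2=11
cmp edx, 19  (cmp 11,19)
jl L0: taken
mov esi, [ebx] → esi=M[112]=30
xor esi, 15 → esi=30^15=17
add ebx, 4 → ebx=112+4=116
add edx, 2 → edx=11+2=13
cmp edx, 19  (cmp 13,19)
jl L0: taken
mov esi, [ebx] → esi=M[116]=30
xor esi, 15 → esi=30^15=17
add ebx, 4 → ebx=116+4=120
add edx, 2 → edx=13+2=15
cmp edx, 19  (cmp 15,19)
jl L0: taken
mov esi, [ebx] → esi=M[120]=0
xor esi, 15 → esi=0^15=15
add ebx, 4 → ebx=120+4=124
add edx, 2 → edx=15+2=17
cmp edx, 19  (cmp 17,19)
jl L0: taken
mov esi, [ebx] → esi=M[124]=8
xor esi, 15 → esi=8^15=7
add ebx, 4 → ebx=124+4=128
add edx, 2 → edx=17+2=19
cmp edx, 19  (cmp 19,19)
jl L0: not taken
imul esi, 10 → esi=7*10=70
mov [100], esi → M[100]=70
halt.

70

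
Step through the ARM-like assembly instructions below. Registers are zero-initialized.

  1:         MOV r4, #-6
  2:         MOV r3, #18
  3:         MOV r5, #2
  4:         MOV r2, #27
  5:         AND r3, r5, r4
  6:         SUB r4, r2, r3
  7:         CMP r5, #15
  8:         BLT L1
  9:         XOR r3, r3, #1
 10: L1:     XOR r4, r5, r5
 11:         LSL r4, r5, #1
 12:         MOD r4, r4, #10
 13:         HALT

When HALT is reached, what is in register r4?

after MOV r4, #-6: r4=-6
after MOV r3, #18: r3=18
after MOV r5, #2: r5=2
after MOV r2, #27: r2=27
after AND r3, r5, r4: r3=2&(-6)=2
after SUB r4, r2, r3: r4=27-2=25
CMP r5, #15  (cmp 2,15)
BLT L1: taken
after XOR r4, r5, r5: r4=2^2=0
after LSL r4, r5, #1: r4=2<<1=4
after MOD r4, r4, #10: r4=4%10=4
halt.

4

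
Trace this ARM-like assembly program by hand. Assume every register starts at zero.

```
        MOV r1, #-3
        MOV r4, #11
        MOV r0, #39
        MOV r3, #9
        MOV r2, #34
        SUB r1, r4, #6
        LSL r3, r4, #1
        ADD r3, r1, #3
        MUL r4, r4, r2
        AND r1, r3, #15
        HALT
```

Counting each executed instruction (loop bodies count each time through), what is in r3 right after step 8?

8

after MOV r1, #-3: r1=-3
after MOV r4, #11: r4=11
after MOV r0, #39: r0=39
after MOV r3, #9: r3=9
after MOV r2, #34: r2=34
after SUB r1, r4, #6: r1=11-6=5
after LSL r3, r4, #1: r3=11<<1=22
after ADD r3, r1, #3: r3=5+3=8
After step 8: r3 = 8.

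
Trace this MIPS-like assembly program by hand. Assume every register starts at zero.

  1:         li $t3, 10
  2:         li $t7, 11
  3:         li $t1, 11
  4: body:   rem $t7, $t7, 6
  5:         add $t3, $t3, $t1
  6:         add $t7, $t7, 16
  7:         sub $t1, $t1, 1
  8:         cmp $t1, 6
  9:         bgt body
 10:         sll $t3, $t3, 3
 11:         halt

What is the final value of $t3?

li $t3, 10 → $t3=10
li $t7, 11 → $t7=11
li $t1, 11 → $t1=11
rem $t7, $t7, 6 → $t7=11%6=5
add $t3, $t3, $t1 → $t3=10+11=21
add $t7, $t7, 16 → $t7=5+16=21
sub $t1, $t1, 1 → $t1=11-1=10
cmp $t1, 6  (cmp 10,6)
bgt body: taken
rem $t7, $t7, 6 → $t7=21%6=3
add $t3, $t3, $t1 → $t3=21+10=31
add $t7, $t7, 16 → $t7=3+16=19
sub $t1, $t1, 1 → $t1=10-1=9
cmp $t1, 6  (cmp 9,6)
bgt body: taken
rem $t7, $t7, 6 → $t7=19%6=1
add $t3, $t3, $t1 → $t3=31+9=40
add $t7, $t7, 16 → $t7=1+16=17
sub $t1, $t1, 1 → $t1=9-1=8
cmp $t1, 6  (cmp 8,6)
bgt body: taken
rem $t7, $t7, 6 → $t7=17%6=5
add $t3, $t3, $t1 → $t3=40+8=48
add $t7, $t7, 16 → $t7=5+16=21
sub $t1, $t1, 1 → $t1=8-1=7
cmp $t1, 6  (cmp 7,6)
bgt body: taken
rem $t7, $t7, 6 → $t7=21%6=3
add $t3, $t3, $t1 → $t3=48+7=55
add $t7, $t7, 16 → $t7=3+16=19
sub $t1, $t1, 1 → $t1=7-1=6
cmp $t1, 6  (cmp 6,6)
bgt body: not taken
sll $t3, $t3, 3 → $t3=55<<3=440
halt.

440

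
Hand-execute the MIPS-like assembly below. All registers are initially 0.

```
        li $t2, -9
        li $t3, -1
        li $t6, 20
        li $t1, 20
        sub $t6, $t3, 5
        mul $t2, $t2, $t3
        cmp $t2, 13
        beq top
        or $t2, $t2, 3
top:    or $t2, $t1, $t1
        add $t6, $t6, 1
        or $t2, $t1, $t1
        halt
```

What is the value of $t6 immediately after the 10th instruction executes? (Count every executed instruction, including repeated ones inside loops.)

after li $t2, -9: $t2=-9
after li $t3, -1: $t3=-1
after li $t6, 20: $t6=20
after li $t1, 20: $t1=20
after sub $t6, $t3, 5: $t6=(-1)-5=-6
after mul $t2, $t2, $t3: $t2=(-9)*(-1)=9
cmp $t2, 13  (cmp 9,13)
beq top: not taken
after or $t2, $t2, 3: $t2=9|3=11
after or $t2, $t1, $t1: $t2=20|20=20
After step 10: $t6 = -6.

-6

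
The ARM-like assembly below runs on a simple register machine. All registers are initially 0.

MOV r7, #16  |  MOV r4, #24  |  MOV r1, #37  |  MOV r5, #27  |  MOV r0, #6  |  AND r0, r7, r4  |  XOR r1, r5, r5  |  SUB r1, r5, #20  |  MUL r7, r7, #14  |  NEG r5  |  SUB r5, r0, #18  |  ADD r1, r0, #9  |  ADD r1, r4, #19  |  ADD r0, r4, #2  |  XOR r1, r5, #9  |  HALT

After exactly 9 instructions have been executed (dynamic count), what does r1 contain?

after MOV r7, #16: r7=16
after MOV r4, #24: r4=24
after MOV r1, #37: r1=37
after MOV r5, #27: r5=27
after MOV r0, #6: r0=6
after AND r0, r7, r4: r0=16&24=16
after XOR r1, r5, r5: r1=27^27=0
after SUB r1, r5, #20: r1=27-20=7
after MUL r7, r7, #14: r7=16*14=224
After step 9: r1 = 7.

7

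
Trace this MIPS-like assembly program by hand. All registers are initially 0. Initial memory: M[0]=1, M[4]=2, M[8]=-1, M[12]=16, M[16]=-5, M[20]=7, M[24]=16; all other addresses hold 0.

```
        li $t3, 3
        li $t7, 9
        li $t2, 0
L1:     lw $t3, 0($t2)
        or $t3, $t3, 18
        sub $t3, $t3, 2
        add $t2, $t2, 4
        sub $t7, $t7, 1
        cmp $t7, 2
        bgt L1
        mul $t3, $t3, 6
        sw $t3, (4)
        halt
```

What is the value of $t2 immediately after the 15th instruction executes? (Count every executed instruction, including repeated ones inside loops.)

$t3=3
$t7=9
$t2=0
$t3=M[0]=1
$t3=1|18=19
$t3=19-2=17
$t2=0+4=4
$t7=9-1=8
cmp $t7, 2  (cmp 8,2)
bgt L1: taken
$t3=M[4]=2
$t3=2|18=18
$t3=18-2=16
$t2=4+4=8
$t7=8-1=7
After step 15: $t2 = 8.

8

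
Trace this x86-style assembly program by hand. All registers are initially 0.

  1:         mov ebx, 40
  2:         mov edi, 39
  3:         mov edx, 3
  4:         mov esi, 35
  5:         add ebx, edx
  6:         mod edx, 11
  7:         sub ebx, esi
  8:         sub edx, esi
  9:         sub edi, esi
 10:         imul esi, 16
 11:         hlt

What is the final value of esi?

560

after mov ebx, 40: ebx=40
after mov edi, 39: edi=39
after mov edx, 3: edx=3
after mov esi, 35: esi=35
after add ebx, edx: ebx=40+3=43
after mod edx, 11: edx=3%11=3
after sub ebx, esi: ebx=43-35=8
after sub edx, esi: edx=3-35=-32
after sub edi, esi: edi=39-35=4
after imul esi, 16: esi=35*16=560
halt.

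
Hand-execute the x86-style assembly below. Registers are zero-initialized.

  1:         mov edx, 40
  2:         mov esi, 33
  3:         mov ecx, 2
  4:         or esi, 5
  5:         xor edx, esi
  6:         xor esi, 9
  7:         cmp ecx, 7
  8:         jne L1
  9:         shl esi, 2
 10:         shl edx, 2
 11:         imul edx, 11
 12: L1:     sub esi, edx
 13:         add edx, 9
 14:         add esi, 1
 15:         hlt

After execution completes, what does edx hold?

edx=40
esi=33
ecx=2
esi=33|5=37
edx=40^37=13
esi=37^9=44
cmp ecx, 7  (cmp 2,7)
jne L1: taken
esi=44-13=31
edx=13+9=22
esi=31+1=32
halt.

22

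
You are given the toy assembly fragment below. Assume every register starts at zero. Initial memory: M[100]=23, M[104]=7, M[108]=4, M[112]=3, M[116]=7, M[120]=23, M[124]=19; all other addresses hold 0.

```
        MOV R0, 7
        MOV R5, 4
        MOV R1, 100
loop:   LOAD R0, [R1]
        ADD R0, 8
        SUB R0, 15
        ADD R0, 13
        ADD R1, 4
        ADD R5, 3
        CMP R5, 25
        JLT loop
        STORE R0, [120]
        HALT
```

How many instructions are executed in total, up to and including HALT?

61

MOV R0, 7 → R0=7
MOV R5, 4 → R5=4
MOV R1, 100 → R1=100
LOAD R0, [R1] → R0=M[100]=23
ADD R0, 8 → R0=23+8=31
SUB R0, 15 → R0=31-15=16
ADD R0, 13 → R0=16+13=29
ADD R1, 4 → R1=100+4=104
ADD R5, 3 → R5=4+3=7
CMP R5, 25  (cmp 7,25)
JLT loop: taken
LOAD R0, [R1] → R0=M[104]=7
ADD R0, 8 → R0=7+8=15
SUB R0, 15 → R0=15-15=0
ADD R0, 13 → R0=0+13=13
ADD R1, 4 → R1=104+4=108
ADD R5, 3 → R5=7+3=10
CMP R5, 25  (cmp 10,25)
JLT loop: taken
LOAD R0, [R1] → R0=M[108]=4
ADD R0, 8 → R0=4+8=12
SUB R0, 15 → R0=12-15=-3
ADD R0, 13 → R0=(-3)+13=10
ADD R1, 4 → R1=108+4=112
ADD R5, 3 → R5=10+3=13
CMP R5, 25  (cmp 13,25)
JLT loop: taken
LOAD R0, [R1] → R0=M[112]=3
ADD R0, 8 → R0=3+8=11
SUB R0, 15 → R0=11-15=-4
ADD R0, 13 → R0=(-4)+13=9
ADD R1, 4 → R1=112+4=116
ADD R5, 3 → R5=13+3=16
CMP R5, 25  (cmp 16,25)
JLT loop: taken
LOAD R0, [R1] → R0=M[116]=7
ADD R0, 8 → R0=7+8=15
SUB R0, 15 → R0=15-15=0
ADD R0, 13 → R0=0+13=13
ADD R1, 4 → R1=116+4=120
ADD R5, 3 → R5=16+3=19
CMP R5, 25  (cmp 19,25)
JLT loop: taken
LOAD R0, [R1] → R0=M[120]=23
ADD R0, 8 → R0=23+8=31
SUB R0, 15 → R0=31-15=16
ADD R0, 13 → R0=16+13=29
ADD R1, 4 → R1=120+4=124
ADD R5, 3 → R5=19+3=22
CMP R5, 25  (cmp 22,25)
JLT loop: taken
LOAD R0, [R1] → R0=M[124]=19
ADD R0, 8 → R0=19+8=27
SUB R0, 15 → R0=27-15=12
ADD R0, 13 → R0=12+13=25
ADD R1, 4 → R1=124+4=128
ADD R5, 3 → R5=22+3=25
CMP R5, 25  (cmp 25,25)
JLT loop: not taken
STORE R0, [120] → M[120]=25
halt.
Total executed instructions: 61.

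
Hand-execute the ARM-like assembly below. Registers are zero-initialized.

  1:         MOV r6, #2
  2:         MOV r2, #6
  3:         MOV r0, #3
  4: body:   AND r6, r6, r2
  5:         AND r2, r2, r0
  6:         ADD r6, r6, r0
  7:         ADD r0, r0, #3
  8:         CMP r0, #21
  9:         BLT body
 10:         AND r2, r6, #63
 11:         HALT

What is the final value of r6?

MOV r6, #2 → r6=2
MOV r2, #6 → r2=6
MOV r0, #3 → r0=3
AND r6, r6, r2 → r6=2&6=2
AND r2, r2, r0 → r2=6&3=2
ADD r6, r6, r0 → r6=2+3=5
ADD r0, r0, #3 → r0=3+3=6
CMP r0, #21  (cmp 6,21)
BLT body: taken
AND r6, r6, r2 → r6=5&2=0
AND r2, r2, r0 → r2=2&6=2
ADD r6, r6, r0 → r6=0+6=6
ADD r0, r0, #3 → r0=6+3=9
CMP r0, #21  (cmp 9,21)
BLT body: taken
AND r6, r6, r2 → r6=6&2=2
AND r2, r2, r0 → r2=2&9=0
ADD r6, r6, r0 → r6=2+9=11
ADD r0, r0, #3 → r0=9+3=12
CMP r0, #21  (cmp 12,21)
BLT body: taken
AND r6, r6, r2 → r6=11&0=0
AND r2, r2, r0 → r2=0&12=0
ADD r6, r6, r0 → r6=0+12=12
ADD r0, r0, #3 → r0=12+3=15
CMP r0, #21  (cmp 15,21)
BLT body: taken
AND r6, r6, r2 → r6=12&0=0
AND r2, r2, r0 → r2=0&15=0
ADD r6, r6, r0 → r6=0+15=15
ADD r0, r0, #3 → r0=15+3=18
CMP r0, #21  (cmp 18,21)
BLT body: taken
AND r6, r6, r2 → r6=15&0=0
AND r2, r2, r0 → r2=0&18=0
ADD r6, r6, r0 → r6=0+18=18
ADD r0, r0, #3 → r0=18+3=21
CMP r0, #21  (cmp 21,21)
BLT body: not taken
AND r2, r6, #63 → r2=18&63=18
halt.

18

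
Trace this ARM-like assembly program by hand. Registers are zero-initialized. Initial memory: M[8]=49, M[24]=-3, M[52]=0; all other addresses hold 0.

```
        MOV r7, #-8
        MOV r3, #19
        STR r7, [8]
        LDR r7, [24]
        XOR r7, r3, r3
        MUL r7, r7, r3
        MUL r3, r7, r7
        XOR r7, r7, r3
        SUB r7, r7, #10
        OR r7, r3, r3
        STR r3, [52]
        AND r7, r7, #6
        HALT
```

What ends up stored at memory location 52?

0

r7=-8
r3=19
STR r7, [8] → M[8]=-8
r7=M[24]=-3
r7=19^19=0
r7=0*19=0
r3=0*0=0
r7=0^0=0
r7=0-10=-10
r7=0|0=0
STR r3, [52] → M[52]=0
r7=0&6=0
halt.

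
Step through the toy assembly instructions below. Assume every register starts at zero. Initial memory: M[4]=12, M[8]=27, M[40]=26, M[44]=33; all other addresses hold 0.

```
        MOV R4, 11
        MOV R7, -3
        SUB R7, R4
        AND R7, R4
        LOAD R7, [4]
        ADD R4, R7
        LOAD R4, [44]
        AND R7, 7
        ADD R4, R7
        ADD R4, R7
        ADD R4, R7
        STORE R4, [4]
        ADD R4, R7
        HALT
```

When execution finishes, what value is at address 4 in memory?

45

after MOV R4, 11: R4=11
after MOV R7, -3: R7=-3
after SUB R7, R4: R7=(-3)-11=-14
after AND R7, R4: R7=(-14)&11=2
after LOAD R7, [4]: R7=M[4]=12
after ADD R4, R7: R4=11+12=23
after LOAD R4, [44]: R4=M[44]=33
after AND R7, 7: R7=12&7=4
after ADD R4, R7: R4=33+4=37
after ADD R4, R7: R4=37+4=41
after ADD R4, R7: R4=41+4=45
STORE R4, [4] → M[4]=45
after ADD R4, R7: R4=45+4=49
halt.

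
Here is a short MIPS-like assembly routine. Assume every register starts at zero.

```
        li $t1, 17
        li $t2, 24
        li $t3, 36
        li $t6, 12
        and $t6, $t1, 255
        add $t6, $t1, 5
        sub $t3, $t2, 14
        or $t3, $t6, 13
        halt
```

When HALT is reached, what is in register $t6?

22

$t1=17
$t2=24
$t3=36
$t6=12
$t6=17&255=17
$t6=17+5=22
$t3=24-14=10
$t3=22|13=31
halt.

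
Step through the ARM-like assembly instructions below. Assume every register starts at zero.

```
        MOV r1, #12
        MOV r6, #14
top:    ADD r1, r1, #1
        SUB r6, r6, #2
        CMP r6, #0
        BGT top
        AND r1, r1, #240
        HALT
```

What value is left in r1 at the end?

16

r1=12
r6=14
r1=12+1=13
r6=14-2=12
CMP r6, #0  (cmp 12,0)
BGT top: taken
r1=13+1=14
r6=12-2=10
CMP r6, #0  (cmp 10,0)
BGT top: taken
r1=14+1=15
r6=10-2=8
CMP r6, #0  (cmp 8,0)
BGT top: taken
r1=15+1=16
r6=8-2=6
CMP r6, #0  (cmp 6,0)
BGT top: taken
r1=16+1=17
r6=6-2=4
CMP r6, #0  (cmp 4,0)
BGT top: taken
r1=17+1=18
r6=4-2=2
CMP r6, #0  (cmp 2,0)
BGT top: taken
r1=18+1=19
r6=2-2=0
CMP r6, #0  (cmp 0,0)
BGT top: not taken
r1=19&240=16
halt.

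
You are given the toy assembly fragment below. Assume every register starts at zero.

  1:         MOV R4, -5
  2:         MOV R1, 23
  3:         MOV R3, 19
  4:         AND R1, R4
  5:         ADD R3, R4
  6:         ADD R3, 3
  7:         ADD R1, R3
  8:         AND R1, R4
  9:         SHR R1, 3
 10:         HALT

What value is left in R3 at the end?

17

after MOV R4, -5: R4=-5
after MOV R1, 23: R1=23
after MOV R3, 19: R3=19
after AND R1, R4: R1=23&(-5)=19
after ADD R3, R4: R3=19+(-5)=14
after ADD R3, 3: R3=14+3=17
after ADD R1, R3: R1=19+17=36
after AND R1, R4: R1=36&(-5)=32
after SHR R1, 3: R1=32>>3=4
halt.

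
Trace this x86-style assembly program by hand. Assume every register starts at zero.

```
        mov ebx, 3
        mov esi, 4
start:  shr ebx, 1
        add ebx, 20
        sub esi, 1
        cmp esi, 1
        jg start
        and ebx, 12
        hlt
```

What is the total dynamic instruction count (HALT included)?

mov ebx, 3 → ebx=3
mov esi, 4 → esi=4
shr ebx, 1 → ebx=3>>1=1
add ebx, 20 → ebx=1+20=21
sub esi, 1 → esi=4-1=3
cmp esi, 1  (cmp 3,1)
jg start: taken
shr ebx, 1 → ebx=21>>1=10
add ebx, 20 → ebx=10+20=30
sub esi, 1 → esi=3-1=2
cmp esi, 1  (cmp 2,1)
jg start: taken
shr ebx, 1 → ebx=30>>1=15
add ebx, 20 → ebx=15+20=35
sub esi, 1 → esi=2-1=1
cmp esi, 1  (cmp 1,1)
jg start: not taken
and ebx, 12 → ebx=35&12=0
halt.
Total executed instructions: 19.

19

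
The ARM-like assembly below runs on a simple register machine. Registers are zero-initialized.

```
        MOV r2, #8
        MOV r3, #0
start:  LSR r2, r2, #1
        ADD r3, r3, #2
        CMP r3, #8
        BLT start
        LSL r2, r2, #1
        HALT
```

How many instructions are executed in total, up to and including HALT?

20

r2=8
r3=0
r2=8>>1=4
r3=0+2=2
CMP r3, #8  (cmp 2,8)
BLT start: taken
r2=4>>1=2
r3=2+2=4
CMP r3, #8  (cmp 4,8)
BLT start: taken
r2=2>>1=1
r3=4+2=6
CMP r3, #8  (cmp 6,8)
BLT start: taken
r2=1>>1=0
r3=6+2=8
CMP r3, #8  (cmp 8,8)
BLT start: not taken
r2=0<<1=0
halt.
Total executed instructions: 20.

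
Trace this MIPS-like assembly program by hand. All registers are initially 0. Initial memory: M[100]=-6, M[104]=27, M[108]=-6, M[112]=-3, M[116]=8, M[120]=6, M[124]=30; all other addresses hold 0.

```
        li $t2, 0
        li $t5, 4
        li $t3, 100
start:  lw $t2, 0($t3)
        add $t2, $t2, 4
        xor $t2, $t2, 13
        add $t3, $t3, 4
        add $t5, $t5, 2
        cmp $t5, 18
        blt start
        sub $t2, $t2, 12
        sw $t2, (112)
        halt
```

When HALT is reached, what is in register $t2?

$t2=0
$t5=4
$t3=100
$t2=M[100]=-6
$t2=(-6)+4=-2
$t2=(-2)^13=-13
$t3=100+4=104
$t5=4+2=6
cmp $t5, 18  (cmp 6,18)
blt start: taken
$t2=M[104]=27
$t2=27+4=31
$t2=31^13=18
$t3=104+4=108
$t5=6+2=8
cmp $t5, 18  (cmp 8,18)
blt start: taken
$t2=M[108]=-6
$t2=(-6)+4=-2
$t2=(-2)^13=-13
$t3=108+4=112
$t5=8+2=10
cmp $t5, 18  (cmp 10,18)
blt start: taken
$t2=M[112]=-3
$t2=(-3)+4=1
$t2=1^13=12
$t3=112+4=116
$t5=10+2=12
cmp $t5, 18  (cmp 12,18)
blt start: taken
$t2=M[116]=8
$t2=8+4=12
$t2=12^13=1
$t3=116+4=120
$t5=12+2=14
cmp $t5, 18  (cmp 14,18)
blt start: taken
$t2=M[120]=6
$t2=6+4=10
$t2=10^13=7
$t3=120+4=124
$t5=14+2=16
cmp $t5, 18  (cmp 16,18)
blt start: taken
$t2=M[124]=30
$t2=30+4=34
$t2=34^13=47
$t3=124+4=128
$t5=16+2=18
cmp $t5, 18  (cmp 18,18)
blt start: not taken
$t2=47-12=35
sw $t2, (112) → M[112]=35
halt.

35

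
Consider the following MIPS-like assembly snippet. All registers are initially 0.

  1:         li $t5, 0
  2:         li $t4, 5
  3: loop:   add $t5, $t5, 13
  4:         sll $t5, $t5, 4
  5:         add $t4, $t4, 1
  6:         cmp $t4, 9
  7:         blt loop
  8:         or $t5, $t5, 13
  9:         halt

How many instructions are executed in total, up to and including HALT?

li $t5, 0 → $t5=0
li $t4, 5 → $t4=5
add $t5, $t5, 13 → $t5=0+13=13
sll $t5, $t5, 4 → $t5=13<<4=208
add $t4, $t4, 1 → $t4=5+1=6
cmp $t4, 9  (cmp 6,9)
blt loop: taken
add $t5, $t5, 13 → $t5=208+13=221
sll $t5, $t5, 4 → $t5=221<<4=3536
add $t4, $t4, 1 → $t4=6+1=7
cmp $t4, 9  (cmp 7,9)
blt loop: taken
add $t5, $t5, 13 → $t5=3536+13=3549
sll $t5, $t5, 4 → $t5=3549<<4=56784
add $t4, $t4, 1 → $t4=7+1=8
cmp $t4, 9  (cmp 8,9)
blt loop: taken
add $t5, $t5, 13 → $t5=56784+13=56797
sll $t5, $t5, 4 → $t5=56797<<4=908752
add $t4, $t4, 1 → $t4=8+1=9
cmp $t4, 9  (cmp 9,9)
blt loop: not taken
or $t5, $t5, 13 → $t5=908752|13=908765
halt.
Total executed instructions: 24.

24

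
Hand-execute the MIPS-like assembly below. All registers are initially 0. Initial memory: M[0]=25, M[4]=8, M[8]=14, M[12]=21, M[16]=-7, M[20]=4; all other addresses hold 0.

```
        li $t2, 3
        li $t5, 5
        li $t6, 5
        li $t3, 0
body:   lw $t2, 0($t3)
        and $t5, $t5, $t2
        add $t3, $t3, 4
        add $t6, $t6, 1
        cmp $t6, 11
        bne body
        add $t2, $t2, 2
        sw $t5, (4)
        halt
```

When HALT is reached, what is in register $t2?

6

li $t2, 3 → $t2=3
li $t5, 5 → $t5=5
li $t6, 5 → $t6=5
li $t3, 0 → $t3=0
lw $t2, 0($t3) → $t2=M[0]=25
and $t5, $t5, $t2 → $t5=5&25=1
add $t3, $t3, 4 → $t3=0+4=4
add $t6, $t6, 1 → $t6=5+1=6
cmp $t6, 11  (cmp 6,11)
bne body: taken
lw $t2, 0($t3) → $t2=M[4]=8
and $t5, $t5, $t2 → $t5=1&8=0
add $t3, $t3, 4 → $t3=4+4=8
add $t6, $t6, 1 → $t6=6+1=7
cmp $t6, 11  (cmp 7,11)
bne body: taken
lw $t2, 0($t3) → $t2=M[8]=14
and $t5, $t5, $t2 → $t5=0&14=0
add $t3, $t3, 4 → $t3=8+4=12
add $t6, $t6, 1 → $t6=7+1=8
cmp $t6, 11  (cmp 8,11)
bne body: taken
lw $t2, 0($t3) → $t2=M[12]=21
and $t5, $t5, $t2 → $t5=0&21=0
add $t3, $t3, 4 → $t3=12+4=16
add $t6, $t6, 1 → $t6=8+1=9
cmp $t6, 11  (cmp 9,11)
bne body: taken
lw $t2, 0($t3) → $t2=M[16]=-7
and $t5, $t5, $t2 → $t5=0&(-7)=0
add $t3, $t3, 4 → $t3=16+4=20
add $t6, $t6, 1 → $t6=9+1=10
cmp $t6, 11  (cmp 10,11)
bne body: taken
lw $t2, 0($t3) → $t2=M[20]=4
and $t5, $t5, $t2 → $t5=0&4=0
add $t3, $t3, 4 → $t3=20+4=24
add $t6, $t6, 1 → $t6=10+1=11
cmp $t6, 11  (cmp 11,11)
bne body: not taken
add $t2, $t2, 2 → $t2=4+2=6
sw $t5, (4) → M[4]=0
halt.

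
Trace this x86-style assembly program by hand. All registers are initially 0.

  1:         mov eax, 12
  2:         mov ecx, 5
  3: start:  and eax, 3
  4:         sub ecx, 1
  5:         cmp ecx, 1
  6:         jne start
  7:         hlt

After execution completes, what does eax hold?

0

eax=12
ecx=5
eax=12&3=0
ecx=5-1=4
cmp ecx, 1  (cmp 4,1)
jne start: taken
eax=0&3=0
ecx=4-1=3
cmp ecx, 1  (cmp 3,1)
jne start: taken
eax=0&3=0
ecx=3-1=2
cmp ecx, 1  (cmp 2,1)
jne start: taken
eax=0&3=0
ecx=2-1=1
cmp ecx, 1  (cmp 1,1)
jne start: not taken
halt.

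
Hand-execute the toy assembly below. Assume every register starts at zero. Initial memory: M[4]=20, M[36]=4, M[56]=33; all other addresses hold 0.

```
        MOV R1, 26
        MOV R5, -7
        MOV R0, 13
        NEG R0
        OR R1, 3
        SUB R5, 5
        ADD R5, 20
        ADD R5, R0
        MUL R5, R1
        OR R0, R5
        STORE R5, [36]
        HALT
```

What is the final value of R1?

27

R1=26
R5=-7
R0=13
R0=-(13)=-13
R1=26|3=27
R5=(-7)-5=-12
R5=(-12)+20=8
R5=8+(-13)=-5
R5=(-5)*27=-135
R0=(-13)|(-135)=-5
STORE R5, [36] → M[36]=-135
halt.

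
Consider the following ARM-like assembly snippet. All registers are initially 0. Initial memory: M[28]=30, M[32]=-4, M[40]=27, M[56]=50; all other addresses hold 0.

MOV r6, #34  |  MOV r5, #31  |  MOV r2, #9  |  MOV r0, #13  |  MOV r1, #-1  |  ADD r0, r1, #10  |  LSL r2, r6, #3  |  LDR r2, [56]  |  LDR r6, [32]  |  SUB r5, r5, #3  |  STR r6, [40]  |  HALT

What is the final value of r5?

MOV r6, #34 → r6=34
MOV r5, #31 → r5=31
MOV r2, #9 → r2=9
MOV r0, #13 → r0=13
MOV r1, #-1 → r1=-1
ADD r0, r1, #10 → r0=(-1)+10=9
LSL r2, r6, #3 → r2=34<<3=272
LDR r2, [56] → r2=M[56]=50
LDR r6, [32] → r6=M[32]=-4
SUB r5, r5, #3 → r5=31-3=28
STR r6, [40] → M[40]=-4
halt.

28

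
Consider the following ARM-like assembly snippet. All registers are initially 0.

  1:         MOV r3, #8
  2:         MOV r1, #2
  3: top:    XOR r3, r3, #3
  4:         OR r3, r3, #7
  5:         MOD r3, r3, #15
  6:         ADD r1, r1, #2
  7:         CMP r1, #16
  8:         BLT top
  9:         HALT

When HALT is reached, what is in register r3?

7

r3=8
r1=2
r3=8^3=11
r3=11|7=15
r3=15%15=0
r1=2+2=4
CMP r1, #16  (cmp 4,16)
BLT top: taken
r3=0^3=3
r3=3|7=7
r3=7%15=7
r1=4+2=6
CMP r1, #16  (cmp 6,16)
BLT top: taken
r3=7^3=4
r3=4|7=7
r3=7%15=7
r1=6+2=8
CMP r1, #16  (cmp 8,16)
BLT top: taken
r3=7^3=4
r3=4|7=7
r3=7%15=7
r1=8+2=10
CMP r1, #16  (cmp 10,16)
BLT top: taken
r3=7^3=4
r3=4|7=7
r3=7%15=7
r1=10+2=12
CMP r1, #16  (cmp 12,16)
BLT top: taken
r3=7^3=4
r3=4|7=7
r3=7%15=7
r1=12+2=14
CMP r1, #16  (cmp 14,16)
BLT top: taken
r3=7^3=4
r3=4|7=7
r3=7%15=7
r1=14+2=16
CMP r1, #16  (cmp 16,16)
BLT top: not taken
halt.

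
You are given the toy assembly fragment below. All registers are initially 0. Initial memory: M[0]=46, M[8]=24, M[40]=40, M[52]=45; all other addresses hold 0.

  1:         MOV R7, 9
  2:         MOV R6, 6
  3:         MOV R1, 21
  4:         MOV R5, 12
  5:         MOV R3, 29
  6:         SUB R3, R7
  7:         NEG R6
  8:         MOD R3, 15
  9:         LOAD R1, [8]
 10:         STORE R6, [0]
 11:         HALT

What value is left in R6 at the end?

-6

MOV R7, 9 → R7=9
MOV R6, 6 → R6=6
MOV R1, 21 → R1=21
MOV R5, 12 → R5=12
MOV R3, 29 → R3=29
SUB R3, R7 → R3=29-9=20
NEG R6 → R6=-(6)=-6
MOD R3, 15 → R3=20%15=5
LOAD R1, [8] → R1=M[8]=24
STORE R6, [0] → M[0]=-6
halt.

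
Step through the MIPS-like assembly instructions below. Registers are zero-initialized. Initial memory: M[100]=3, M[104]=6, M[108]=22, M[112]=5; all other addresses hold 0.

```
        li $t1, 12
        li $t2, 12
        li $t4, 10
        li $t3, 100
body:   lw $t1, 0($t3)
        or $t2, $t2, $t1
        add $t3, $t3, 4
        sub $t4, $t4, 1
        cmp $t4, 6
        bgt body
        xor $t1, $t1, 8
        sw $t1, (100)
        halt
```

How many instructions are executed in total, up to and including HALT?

$t1=12
$t2=12
$t4=10
$t3=100
$t1=M[100]=3
$t2=12|3=15
$t3=100+4=104
$t4=10-1=9
cmp $t4, 6  (cmp 9,6)
bgt body: taken
$t1=M[104]=6
$t2=15|6=15
$t3=104+4=108
$t4=9-1=8
cmp $t4, 6  (cmp 8,6)
bgt body: taken
$t1=M[108]=22
$t2=15|22=31
$t3=108+4=112
$t4=8-1=7
cmp $t4, 6  (cmp 7,6)
bgt body: taken
$t1=M[112]=5
$t2=31|5=31
$t3=112+4=116
$t4=7-1=6
cmp $t4, 6  (cmp 6,6)
bgt body: not taken
$t1=5^8=13
sw $t1, (100) → M[100]=13
halt.
Total executed instructions: 31.

31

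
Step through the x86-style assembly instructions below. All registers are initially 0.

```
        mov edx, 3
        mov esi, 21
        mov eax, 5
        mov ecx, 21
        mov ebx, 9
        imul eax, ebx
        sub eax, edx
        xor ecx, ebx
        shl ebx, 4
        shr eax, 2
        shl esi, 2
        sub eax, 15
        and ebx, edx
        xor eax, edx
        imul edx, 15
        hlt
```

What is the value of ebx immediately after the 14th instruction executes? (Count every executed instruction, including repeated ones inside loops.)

0

after mov edx, 3: edx=3
after mov esi, 21: esi=21
after mov eax, 5: eax=5
after mov ecx, 21: ecx=21
after mov ebx, 9: ebx=9
after imul eax, ebx: eax=5*9=45
after sub eax, edx: eax=45-3=42
after xor ecx, ebx: ecx=21^9=28
after shl ebx, 4: ebx=9<<4=144
after shr eax, 2: eax=42>>2=10
after shl esi, 2: esi=21<<2=84
after sub eax, 15: eax=10-15=-5
after and ebx, edx: ebx=144&3=0
after xor eax, edx: eax=(-5)^3=-8
After step 14: ebx = 0.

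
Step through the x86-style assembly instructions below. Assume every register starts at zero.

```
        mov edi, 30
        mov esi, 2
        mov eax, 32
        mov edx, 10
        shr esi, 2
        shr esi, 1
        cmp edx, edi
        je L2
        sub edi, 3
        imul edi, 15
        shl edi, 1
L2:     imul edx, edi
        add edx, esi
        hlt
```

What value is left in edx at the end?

edi=30
esi=2
eax=32
edx=10
esi=2>>2=0
esi=0>>1=0
cmp edx, edi  (cmp 10,30)
je L2: not taken
edi=30-3=27
edi=27*15=405
edi=405<<1=810
edx=10*810=8100
edx=8100+0=8100
halt.

8100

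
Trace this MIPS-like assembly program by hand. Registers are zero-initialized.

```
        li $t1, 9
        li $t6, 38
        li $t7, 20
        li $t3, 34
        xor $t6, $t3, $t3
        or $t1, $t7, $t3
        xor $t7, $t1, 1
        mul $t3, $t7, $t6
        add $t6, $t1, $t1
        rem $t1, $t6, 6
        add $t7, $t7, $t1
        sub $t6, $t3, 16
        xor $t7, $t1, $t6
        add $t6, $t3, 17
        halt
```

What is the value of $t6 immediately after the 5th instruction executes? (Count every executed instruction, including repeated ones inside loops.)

0

li $t1, 9 → $t1=9
li $t6, 38 → $t6=38
li $t7, 20 → $t7=20
li $t3, 34 → $t3=34
xor $t6, $t3, $t3 → $t6=34^34=0
After step 5: $t6 = 0.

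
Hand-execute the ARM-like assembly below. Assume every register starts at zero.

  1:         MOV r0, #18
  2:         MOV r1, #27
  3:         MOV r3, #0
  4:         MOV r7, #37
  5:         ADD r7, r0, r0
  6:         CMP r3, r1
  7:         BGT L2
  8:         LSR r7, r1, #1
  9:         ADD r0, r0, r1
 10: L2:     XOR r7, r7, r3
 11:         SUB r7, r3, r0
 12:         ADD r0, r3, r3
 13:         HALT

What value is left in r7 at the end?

-45

r0=18
r1=27
r3=0
r7=37
r7=18+18=36
CMP r3, r1  (cmp 0,27)
BGT L2: not taken
r7=27>>1=13
r0=18+27=45
r7=13^0=13
r7=0-45=-45
r0=0+0=0
halt.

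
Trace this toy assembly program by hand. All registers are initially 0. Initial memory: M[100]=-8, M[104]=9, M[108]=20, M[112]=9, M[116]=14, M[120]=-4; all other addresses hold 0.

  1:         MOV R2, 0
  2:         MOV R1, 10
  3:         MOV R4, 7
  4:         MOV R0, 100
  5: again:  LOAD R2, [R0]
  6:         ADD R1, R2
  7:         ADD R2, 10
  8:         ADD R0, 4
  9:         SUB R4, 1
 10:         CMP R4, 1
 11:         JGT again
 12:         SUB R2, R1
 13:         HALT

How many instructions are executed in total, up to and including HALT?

48

R2=0
R1=10
R4=7
R0=100
R2=M[100]=-8
R1=10+(-8)=2
R2=(-8)+10=2
R0=100+4=104
R4=7-1=6
CMP R4, 1  (cmp 6,1)
JGT again: taken
R2=M[104]=9
R1=2+9=11
R2=9+10=19
R0=104+4=108
R4=6-1=5
CMP R4, 1  (cmp 5,1)
JGT again: taken
R2=M[108]=20
R1=11+20=31
R2=20+10=30
R0=108+4=112
R4=5-1=4
CMP R4, 1  (cmp 4,1)
JGT again: taken
R2=M[112]=9
R1=31+9=40
R2=9+10=19
R0=112+4=116
R4=4-1=3
CMP R4, 1  (cmp 3,1)
JGT again: taken
R2=M[116]=14
R1=40+14=54
R2=14+10=24
R0=116+4=120
R4=3-1=2
CMP R4, 1  (cmp 2,1)
JGT again: taken
R2=M[120]=-4
R1=54+(-4)=50
R2=(-4)+10=6
R0=120+4=124
R4=2-1=1
CMP R4, 1  (cmp 1,1)
JGT again: not taken
R2=6-50=-44
halt.
Total executed instructions: 48.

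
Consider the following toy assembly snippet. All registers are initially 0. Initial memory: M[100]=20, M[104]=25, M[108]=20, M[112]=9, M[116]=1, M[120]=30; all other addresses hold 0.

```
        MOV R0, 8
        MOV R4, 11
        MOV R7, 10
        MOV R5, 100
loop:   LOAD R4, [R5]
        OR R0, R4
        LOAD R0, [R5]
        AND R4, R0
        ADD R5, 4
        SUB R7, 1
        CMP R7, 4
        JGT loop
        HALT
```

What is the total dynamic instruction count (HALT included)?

53

MOV R0, 8 → R0=8
MOV R4, 11 → R4=11
MOV R7, 10 → R7=10
MOV R5, 100 → R5=100
LOAD R4, [R5] → R4=M[100]=20
OR R0, R4 → R0=8|20=28
LOAD R0, [R5] → R0=M[100]=20
AND R4, R0 → R4=20&20=20
ADD R5, 4 → R5=100+4=104
SUB R7, 1 → R7=10-1=9
CMP R7, 4  (cmp 9,4)
JGT loop: taken
LOAD R4, [R5] → R4=M[104]=25
OR R0, R4 → R0=20|25=29
LOAD R0, [R5] → R0=M[104]=25
AND R4, R0 → R4=25&25=25
ADD R5, 4 → R5=104+4=108
SUB R7, 1 → R7=9-1=8
CMP R7, 4  (cmp 8,4)
JGT loop: taken
LOAD R4, [R5] → R4=M[108]=20
OR R0, R4 → R0=25|20=29
LOAD R0, [R5] → R0=M[108]=20
AND R4, R0 → R4=20&20=20
ADD R5, 4 → R5=108+4=112
SUB R7, 1 → R7=8-1=7
CMP R7, 4  (cmp 7,4)
JGT loop: taken
LOAD R4, [R5] → R4=M[112]=9
OR R0, R4 → R0=20|9=29
LOAD R0, [R5] → R0=M[112]=9
AND R4, R0 → R4=9&9=9
ADD R5, 4 → R5=112+4=116
SUB R7, 1 → R7=7-1=6
CMP R7, 4  (cmp 6,4)
JGT loop: taken
LOAD R4, [R5] → R4=M[116]=1
OR R0, R4 → R0=9|1=9
LOAD R0, [R5] → R0=M[116]=1
AND R4, R0 → R4=1&1=1
ADD R5, 4 → R5=116+4=120
SUB R7, 1 → R7=6-1=5
CMP R7, 4  (cmp 5,4)
JGT loop: taken
LOAD R4, [R5] → R4=M[120]=30
OR R0, R4 → R0=1|30=31
LOAD R0, [R5] → R0=M[120]=30
AND R4, R0 → R4=30&30=30
ADD R5, 4 → R5=120+4=124
SUB R7, 1 → R7=5-1=4
CMP R7, 4  (cmp 4,4)
JGT loop: not taken
halt.
Total executed instructions: 53.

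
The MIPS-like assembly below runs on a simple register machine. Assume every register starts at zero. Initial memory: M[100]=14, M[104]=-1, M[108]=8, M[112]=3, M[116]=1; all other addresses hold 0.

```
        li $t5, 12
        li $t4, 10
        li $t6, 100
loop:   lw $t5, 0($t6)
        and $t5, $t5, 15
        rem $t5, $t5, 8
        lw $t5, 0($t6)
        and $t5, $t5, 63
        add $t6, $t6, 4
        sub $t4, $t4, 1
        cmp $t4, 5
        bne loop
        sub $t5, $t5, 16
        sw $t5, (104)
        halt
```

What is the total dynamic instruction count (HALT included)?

51

li $t5, 12 → $t5=12
li $t4, 10 → $t4=10
li $t6, 100 → $t6=100
lw $t5, 0($t6) → $t5=M[100]=14
and $t5, $t5, 15 → $t5=14&15=14
rem $t5, $t5, 8 → $t5=14%8=6
lw $t5, 0($t6) → $t5=M[100]=14
and $t5, $t5, 63 → $t5=14&63=14
add $t6, $t6, 4 → $t6=100+4=104
sub $t4, $t4, 1 → $t4=10-1=9
cmp $t4, 5  (cmp 9,5)
bne loop: taken
lw $t5, 0($t6) → $t5=M[104]=-1
and $t5, $t5, 15 → $t5=(-1)&15=15
rem $t5, $t5, 8 → $t5=15%8=7
lw $t5, 0($t6) → $t5=M[104]=-1
and $t5, $t5, 63 → $t5=(-1)&63=63
add $t6, $t6, 4 → $t6=104+4=108
sub $t4, $t4, 1 → $t4=9-1=8
cmp $t4, 5  (cmp 8,5)
bne loop: taken
lw $t5, 0($t6) → $t5=M[108]=8
and $t5, $t5, 15 → $t5=8&15=8
rem $t5, $t5, 8 → $t5=8%8=0
lw $t5, 0($t6) → $t5=M[108]=8
and $t5, $t5, 63 → $t5=8&63=8
add $t6, $t6, 4 → $t6=108+4=112
sub $t4, $t4, 1 → $t4=8-1=7
cmp $t4, 5  (cmp 7,5)
bne loop: taken
lw $t5, 0($t6) → $t5=M[112]=3
and $t5, $t5, 15 → $t5=3&15=3
rem $t5, $t5, 8 → $t5=3%8=3
lw $t5, 0($t6) → $t5=M[112]=3
and $t5, $t5, 63 → $t5=3&63=3
add $t6, $t6, 4 → $t6=112+4=116
sub $t4, $t4, 1 → $t4=7-1=6
cmp $t4, 5  (cmp 6,5)
bne loop: taken
lw $t5, 0($t6) → $t5=M[116]=1
and $t5, $t5, 15 → $t5=1&15=1
rem $t5, $t5, 8 → $t5=1%8=1
lw $t5, 0($t6) → $t5=M[116]=1
and $t5, $t5, 63 → $t5=1&63=1
add $t6, $t6, 4 → $t6=116+4=120
sub $t4, $t4, 1 → $t4=6-1=5
cmp $t4, 5  (cmp 5,5)
bne loop: not taken
sub $t5, $t5, 16 → $t5=1-16=-15
sw $t5, (104) → M[104]=-15
halt.
Total executed instructions: 51.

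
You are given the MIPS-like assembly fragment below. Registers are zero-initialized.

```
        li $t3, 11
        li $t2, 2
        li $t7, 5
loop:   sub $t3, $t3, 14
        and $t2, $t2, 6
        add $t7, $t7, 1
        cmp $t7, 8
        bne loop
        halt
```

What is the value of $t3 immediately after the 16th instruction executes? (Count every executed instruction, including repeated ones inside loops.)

-31

after li $t3, 11: $t3=11
after li $t2, 2: $t2=2
after li $t7, 5: $t7=5
after sub $t3, $t3, 14: $t3=11-14=-3
after and $t2, $t2, 6: $t2=2&6=2
after add $t7, $t7, 1: $t7=5+1=6
cmp $t7, 8  (cmp 6,8)
bne loop: taken
after sub $t3, $t3, 14: $t3=(-3)-14=-17
after and $t2, $t2, 6: $t2=2&6=2
after add $t7, $t7, 1: $t7=6+1=7
cmp $t7, 8  (cmp 7,8)
bne loop: taken
after sub $t3, $t3, 14: $t3=(-17)-14=-31
after and $t2, $t2, 6: $t2=2&6=2
after add $t7, $t7, 1: $t7=7+1=8
After step 16: $t3 = -31.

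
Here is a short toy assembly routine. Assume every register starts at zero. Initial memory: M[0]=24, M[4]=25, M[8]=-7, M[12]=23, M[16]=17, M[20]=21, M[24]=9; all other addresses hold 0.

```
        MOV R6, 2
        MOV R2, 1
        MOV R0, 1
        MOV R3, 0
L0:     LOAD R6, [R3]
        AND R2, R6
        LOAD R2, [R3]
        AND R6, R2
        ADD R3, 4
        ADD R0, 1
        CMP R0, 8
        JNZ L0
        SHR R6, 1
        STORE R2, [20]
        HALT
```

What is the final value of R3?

28

MOV R6, 2 → R6=2
MOV R2, 1 → R2=1
MOV R0, 1 → R0=1
MOV R3, 0 → R3=0
LOAD R6, [R3] → R6=M[0]=24
AND R2, R6 → R2=1&24=0
LOAD R2, [R3] → R2=M[0]=24
AND R6, R2 → R6=24&24=24
ADD R3, 4 → R3=0+4=4
ADD R0, 1 → R0=1+1=2
CMP R0, 8  (cmp 2,8)
JNZ L0: taken
LOAD R6, [R3] → R6=M[4]=25
AND R2, R6 → R2=24&25=24
LOAD R2, [R3] → R2=M[4]=25
AND R6, R2 → R6=25&25=25
ADD R3, 4 → R3=4+4=8
ADD R0, 1 → R0=2+1=3
CMP R0, 8  (cmp 3,8)
JNZ L0: taken
LOAD R6, [R3] → R6=M[8]=-7
AND R2, R6 → R2=25&(-7)=25
LOAD R2, [R3] → R2=M[8]=-7
AND R6, R2 → R6=(-7)&(-7)=-7
ADD R3, 4 → R3=8+4=12
ADD R0, 1 → R0=3+1=4
CMP R0, 8  (cmp 4,8)
JNZ L0: taken
LOAD R6, [R3] → R6=M[12]=23
AND R2, R6 → R2=(-7)&23=17
LOAD R2, [R3] → R2=M[12]=23
AND R6, R2 → R6=23&23=23
ADD R3, 4 → R3=12+4=16
ADD R0, 1 → R0=4+1=5
CMP R0, 8  (cmp 5,8)
JNZ L0: taken
LOAD R6, [R3] → R6=M[16]=17
AND R2, R6 → R2=23&17=17
LOAD R2, [R3] → R2=M[16]=17
AND R6, R2 → R6=17&17=17
ADD R3, 4 → R3=16+4=20
ADD R0, 1 → R0=5+1=6
CMP R0, 8  (cmp 6,8)
JNZ L0: taken
LOAD R6, [R3] → R6=M[20]=21
AND R2, R6 → R2=17&21=17
LOAD R2, [R3] → R2=M[20]=21
AND R6, R2 → R6=21&21=21
ADD R3, 4 → R3=20+4=24
ADD R0, 1 → R0=6+1=7
CMP R0, 8  (cmp 7,8)
JNZ L0: taken
LOAD R6, [R3] → R6=M[24]=9
AND R2, R6 → R2=21&9=1
LOAD R2, [R3] → R2=M[24]=9
AND R6, R2 → R6=9&9=9
ADD R3, 4 → R3=24+4=28
ADD R0, 1 → R0=7+1=8
CMP R0, 8  (cmp 8,8)
JNZ L0: not taken
SHR R6, 1 → R6=9>>1=4
STORE R2, [20] → M[20]=9
halt.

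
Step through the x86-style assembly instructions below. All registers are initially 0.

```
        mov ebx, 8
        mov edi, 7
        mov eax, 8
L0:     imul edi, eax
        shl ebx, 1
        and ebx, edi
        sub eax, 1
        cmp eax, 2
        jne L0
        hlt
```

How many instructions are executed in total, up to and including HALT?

40

after mov ebx, 8: ebx=8
after mov edi, 7: edi=7
after mov eax, 8: eax=8
after imul edi, eax: edi=7*8=56
after shl ebx, 1: ebx=8<<1=16
after and ebx, edi: ebx=16&56=16
after sub eax, 1: eax=8-1=7
cmp eax, 2  (cmp 7,2)
jne L0: taken
after imul edi, eax: edi=56*7=392
after shl ebx, 1: ebx=16<<1=32
after and ebx, edi: ebx=32&392=0
after sub eax, 1: eax=7-1=6
cmp eax, 2  (cmp 6,2)
jne L0: taken
after imul edi, eax: edi=392*6=2352
after shl ebx, 1: ebx=0<<1=0
after and ebx, edi: ebx=0&2352=0
after sub eax, 1: eax=6-1=5
cmp eax, 2  (cmp 5,2)
jne L0: taken
after imul edi, eax: edi=2352*5=11760
after shl ebx, 1: ebx=0<<1=0
after and ebx, edi: ebx=0&11760=0
after sub eax, 1: eax=5-1=4
cmp eax, 2  (cmp 4,2)
jne L0: taken
after imul edi, eax: edi=11760*4=47040
after shl ebx, 1: ebx=0<<1=0
after and ebx, edi: ebx=0&47040=0
after sub eax, 1: eax=4-1=3
cmp eax, 2  (cmp 3,2)
jne L0: taken
after imul edi, eax: edi=47040*3=141120
after shl ebx, 1: ebx=0<<1=0
after and ebx, edi: ebx=0&141120=0
after sub eax, 1: eax=3-1=2
cmp eax, 2  (cmp 2,2)
jne L0: not taken
halt.
Total executed instructions: 40.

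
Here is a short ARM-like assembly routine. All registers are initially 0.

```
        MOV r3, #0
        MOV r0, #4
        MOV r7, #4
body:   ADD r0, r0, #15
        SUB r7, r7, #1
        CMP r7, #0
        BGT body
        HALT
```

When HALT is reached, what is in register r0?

after MOV r3, #0: r3=0
after MOV r0, #4: r0=4
after MOV r7, #4: r7=4
after ADD r0, r0, #15: r0=4+15=19
after SUB r7, r7, #1: r7=4-1=3
CMP r7, #0  (cmp 3,0)
BGT body: taken
after ADD r0, r0, #15: r0=19+15=34
after SUB r7, r7, #1: r7=3-1=2
CMP r7, #0  (cmp 2,0)
BGT body: taken
after ADD r0, r0, #15: r0=34+15=49
after SUB r7, r7, #1: r7=2-1=1
CMP r7, #0  (cmp 1,0)
BGT body: taken
after ADD r0, r0, #15: r0=49+15=64
after SUB r7, r7, #1: r7=1-1=0
CMP r7, #0  (cmp 0,0)
BGT body: not taken
halt.

64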